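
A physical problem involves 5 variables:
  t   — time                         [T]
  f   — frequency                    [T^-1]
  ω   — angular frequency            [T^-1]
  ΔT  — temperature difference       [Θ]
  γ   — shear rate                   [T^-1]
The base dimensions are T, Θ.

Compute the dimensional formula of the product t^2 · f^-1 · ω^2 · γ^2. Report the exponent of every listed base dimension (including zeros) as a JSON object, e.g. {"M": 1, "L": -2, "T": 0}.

Exponent matrix [T,Θ] × [t,f,ω,ΔT,γ]:
  T: [ 1 -1 -1  0 -1]
  Θ: [ 0  0  0  1  0]
  [T]: (2)·1+(-1)·-1+(2)·-1+(2)·-1 = -1
  [Θ]: (2)·0+(-1)·0+(2)·0+(2)·0 = 0
⇒ T^-1

{"T": -1, "Θ": 0}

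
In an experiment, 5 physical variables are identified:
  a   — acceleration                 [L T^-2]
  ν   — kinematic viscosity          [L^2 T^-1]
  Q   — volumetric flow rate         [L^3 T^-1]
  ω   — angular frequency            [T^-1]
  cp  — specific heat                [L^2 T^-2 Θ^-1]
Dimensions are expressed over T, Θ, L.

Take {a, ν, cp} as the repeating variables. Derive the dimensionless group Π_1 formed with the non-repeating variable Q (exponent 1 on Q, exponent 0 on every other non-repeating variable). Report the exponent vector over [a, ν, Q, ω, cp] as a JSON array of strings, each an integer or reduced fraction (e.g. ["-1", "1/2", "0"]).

Write exponents as rows T,Θ,L / cols a,ν,Q,ω,cp:
  T: [-2 -1 -1 -1 -2]
  Θ: [ 0  0  0  0 -1]
  L: [ 1  2  3  0  2]
Row reduction gives pivot columns a,ν,cp; rank = 3
Pivot set = {a,ν,cp}, free = {Q,ω}
RREF:
  r0: [   1    0 -1/3  2/3    0]
  r1: [   0    1  5/3 -1/3    0]
  r2: [   0    0    0    0    1]
Fix exponent of Q at 1, ω at 0; solve each RREF row for its pivot's exponent:
  r0: exp(a) + (-1/3)·1 = 0 ⇒ exp(a) = 1/3
  r1: exp(ν) + (5/3)·1 = 0 ⇒ exp(ν) = -5/3
  r2: exp(cp) + (0)·1 = 0 ⇒ exp(cp) = 0
Π_1 = a^(1/3) · ν^(-5/3) · Q

["1/3", "-5/3", "1", "0", "0"]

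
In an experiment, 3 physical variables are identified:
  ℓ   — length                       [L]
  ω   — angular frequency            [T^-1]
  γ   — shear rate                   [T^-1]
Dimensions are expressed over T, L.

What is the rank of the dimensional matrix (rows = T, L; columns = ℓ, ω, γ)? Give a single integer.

Dimensional matrix (T×L by ℓ×ω×γ):
  T: [ 0 -1 -1]
  L: [ 1  0  0]
Echelon form has 2 nonzero rows (pivots: ℓ,ω)

2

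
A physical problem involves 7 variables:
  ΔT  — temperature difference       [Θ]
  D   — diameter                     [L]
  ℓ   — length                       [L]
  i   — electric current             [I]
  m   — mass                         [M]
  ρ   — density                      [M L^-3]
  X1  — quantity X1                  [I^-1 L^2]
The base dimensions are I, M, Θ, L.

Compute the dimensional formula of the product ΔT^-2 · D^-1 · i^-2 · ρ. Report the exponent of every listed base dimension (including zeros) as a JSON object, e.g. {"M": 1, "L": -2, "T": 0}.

{"I": -2, "M": 1, "Θ": -2, "L": -4}

Write exponents as rows I,M,Θ,L / cols ΔT,D,ℓ,i,m,ρ,X1:
  I: [ 0  0  0  1  0  0 -1]
  M: [ 0  0  0  0  1  1  0]
  Θ: [ 1  0  0  0  0  0  0]
  L: [ 0  1  1  0  0 -3  2]
  [I]: (-2)·0+(-1)·0+(-2)·1+(1)·0 = -2
  [M]: (-2)·0+(-1)·0+(-2)·0+(1)·1 = 1
  [Θ]: (-2)·1+(-1)·0+(-2)·0+(1)·0 = -2
  [L]: (-2)·0+(-1)·1+(-2)·0+(1)·-3 = -4
⇒ I^-2 M Θ^-2 L^-4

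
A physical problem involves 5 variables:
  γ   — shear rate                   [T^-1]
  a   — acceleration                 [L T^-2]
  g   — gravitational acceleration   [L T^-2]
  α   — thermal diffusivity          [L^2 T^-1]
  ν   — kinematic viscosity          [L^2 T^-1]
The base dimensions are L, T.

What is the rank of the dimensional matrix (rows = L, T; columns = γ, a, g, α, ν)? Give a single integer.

2

Write exponents as rows L,T / cols γ,a,g,α,ν:
  L: [ 0  1  1  2  2]
  T: [-1 -2 -2 -1 -1]
RREF → pivots at {γ,a} ⇒ r = 2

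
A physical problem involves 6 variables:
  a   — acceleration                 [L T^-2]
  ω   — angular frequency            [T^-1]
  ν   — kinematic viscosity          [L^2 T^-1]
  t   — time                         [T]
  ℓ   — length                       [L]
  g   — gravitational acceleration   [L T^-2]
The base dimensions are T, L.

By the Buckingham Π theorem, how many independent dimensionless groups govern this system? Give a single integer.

4

Exponent matrix [T,L] × [a,ω,ν,t,ℓ,g]:
  T: [-2 -1 -1  1  0 -2]
  L: [ 1  0  2  0  1  1]
Row reduction gives pivot columns a,ω; rank = 2
Π count = n − r = 6 − 2 = 4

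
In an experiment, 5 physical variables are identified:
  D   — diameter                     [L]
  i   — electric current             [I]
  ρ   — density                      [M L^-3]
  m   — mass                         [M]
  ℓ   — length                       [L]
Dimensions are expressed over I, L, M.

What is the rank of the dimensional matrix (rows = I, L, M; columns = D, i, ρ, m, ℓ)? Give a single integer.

Write exponents as rows I,L,M / cols D,i,ρ,m,ℓ:
  I: [ 0  1  0  0  0]
  L: [ 1  0 -3  0  1]
  M: [ 0  0  1  1  0]
Row reduction gives pivot columns D,i,ρ; rank = 3

3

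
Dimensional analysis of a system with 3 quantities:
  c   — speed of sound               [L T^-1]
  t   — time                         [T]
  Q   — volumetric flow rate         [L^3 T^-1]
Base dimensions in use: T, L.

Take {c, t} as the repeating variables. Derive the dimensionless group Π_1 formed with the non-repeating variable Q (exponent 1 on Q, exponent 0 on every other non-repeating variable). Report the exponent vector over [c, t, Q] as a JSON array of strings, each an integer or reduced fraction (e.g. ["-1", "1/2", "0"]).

Write exponents as rows T,L / cols c,t,Q:
  T: [-1  1 -1]
  L: [ 1  0  3]
Echelon form has 2 nonzero rows (pivots: c,t)
Repeat: c,t; free: Q
RREF:
  r0: [   1    0    3]
  r1: [   0    1    2]
Fix exponent of Q at 1; solve each RREF row for its pivot's exponent:
  r0: exp(c) + (3)·1 = 0 ⇒ exp(c) = -3
  r1: exp(t) + (2)·1 = 0 ⇒ exp(t) = -2
Π_1 = c^-3 · t^-2 · Q

["-3", "-2", "1"]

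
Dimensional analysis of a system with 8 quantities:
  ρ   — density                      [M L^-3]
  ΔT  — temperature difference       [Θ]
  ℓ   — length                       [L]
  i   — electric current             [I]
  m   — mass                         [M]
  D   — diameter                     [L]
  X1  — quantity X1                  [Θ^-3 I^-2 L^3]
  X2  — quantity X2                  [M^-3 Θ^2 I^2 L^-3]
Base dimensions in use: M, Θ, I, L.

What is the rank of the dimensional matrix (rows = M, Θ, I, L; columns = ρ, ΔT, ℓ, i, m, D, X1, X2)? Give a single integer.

4

Dimensional matrix (M×Θ×I×L by ρ×ΔT×ℓ×i×m×D×X1×X2):
  M: [ 1  0  0  0  1  0  0 -3]
  Θ: [ 0  1  0  0  0  0 -3  2]
  I: [ 0  0  0  1  0  0 -2  2]
  L: [-3  0  1  0  0  1  3 -3]
Echelon form has 4 nonzero rows (pivots: ρ,ΔT,ℓ,i)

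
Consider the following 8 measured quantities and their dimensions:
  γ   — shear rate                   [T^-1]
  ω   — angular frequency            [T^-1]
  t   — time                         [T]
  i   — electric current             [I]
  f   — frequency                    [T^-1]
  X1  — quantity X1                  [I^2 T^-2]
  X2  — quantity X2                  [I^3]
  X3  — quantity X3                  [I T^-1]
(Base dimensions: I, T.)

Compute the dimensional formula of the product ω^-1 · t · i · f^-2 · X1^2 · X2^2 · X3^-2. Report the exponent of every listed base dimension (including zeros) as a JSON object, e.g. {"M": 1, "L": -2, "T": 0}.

{"I": 9, "T": 2}

Exponent matrix [I,T] × [γ,ω,t,i,f,X1,X2,X3]:
  I: [ 0  0  0  1  0  2  3  1]
  T: [-1 -1  1  0 -1 -2  0 -1]
  [I]: (-1)·0+(1)·0+(1)·1+(-2)·0+(2)·2+(2)·3+(-2)·1 = 9
  [T]: (-1)·-1+(1)·1+(1)·0+(-2)·-1+(2)·-2+(2)·0+(-2)·-1 = 2
⇒ I^9 T^2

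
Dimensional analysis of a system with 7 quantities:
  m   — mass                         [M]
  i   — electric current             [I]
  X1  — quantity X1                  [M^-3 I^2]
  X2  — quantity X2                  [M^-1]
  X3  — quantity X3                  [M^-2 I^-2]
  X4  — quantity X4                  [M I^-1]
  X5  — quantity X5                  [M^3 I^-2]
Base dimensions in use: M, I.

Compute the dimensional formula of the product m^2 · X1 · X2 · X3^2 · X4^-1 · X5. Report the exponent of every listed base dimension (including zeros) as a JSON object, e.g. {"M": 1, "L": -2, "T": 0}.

Write exponents as rows M,I / cols m,i,X1,X2,X3,X4,X5:
  M: [ 1  0 -3 -1 -2  1  3]
  I: [ 0  1  2  0 -2 -1 -2]
  [M]: (2)·1+(1)·-3+(1)·-1+(2)·-2+(-1)·1+(1)·3 = -4
  [I]: (2)·0+(1)·2+(1)·0+(2)·-2+(-1)·-1+(1)·-2 = -3
⇒ M^-4 I^-3

{"M": -4, "I": -3}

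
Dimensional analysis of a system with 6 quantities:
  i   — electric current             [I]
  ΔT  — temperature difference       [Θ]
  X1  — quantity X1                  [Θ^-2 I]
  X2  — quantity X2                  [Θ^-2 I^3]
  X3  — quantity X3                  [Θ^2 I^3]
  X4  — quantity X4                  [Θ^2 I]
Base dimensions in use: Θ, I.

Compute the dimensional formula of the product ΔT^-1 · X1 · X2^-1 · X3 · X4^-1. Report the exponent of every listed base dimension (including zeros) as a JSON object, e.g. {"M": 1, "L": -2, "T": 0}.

Exponent matrix [Θ,I] × [i,ΔT,X1,X2,X3,X4]:
  Θ: [ 0  1 -2 -2  2  2]
  I: [ 1  0  1  3  3  1]
  [Θ]: (-1)·1+(1)·-2+(-1)·-2+(1)·2+(-1)·2 = -1
  [I]: (-1)·0+(1)·1+(-1)·3+(1)·3+(-1)·1 = 0
⇒ Θ^-1

{"Θ": -1, "I": 0}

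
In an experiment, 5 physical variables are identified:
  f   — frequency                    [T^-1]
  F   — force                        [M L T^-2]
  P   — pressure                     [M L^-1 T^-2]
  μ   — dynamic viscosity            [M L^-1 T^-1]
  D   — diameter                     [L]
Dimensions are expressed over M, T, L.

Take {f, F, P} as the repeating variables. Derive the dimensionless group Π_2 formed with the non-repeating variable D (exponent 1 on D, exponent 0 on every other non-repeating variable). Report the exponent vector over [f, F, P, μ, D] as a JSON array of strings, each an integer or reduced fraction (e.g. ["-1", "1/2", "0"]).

Dimensional matrix (M×T×L by f×F×P×μ×D):
  M: [ 0  1  1  1  0]
  T: [-1 -2 -2 -1  0]
  L: [ 0  1 -1 -1  1]
Echelon form has 3 nonzero rows (pivots: f,F,P)
Repeat: f,F,P; free: μ,D
RREF:
  r0: [   1    0    0   -1    0]
  r1: [   0    1    0    0  1/2]
  r2: [   0    0    1    1 -1/2]
Fix exponent of D at 1, μ at 0; solve each RREF row for its pivot's exponent:
  r0: exp(f) + (0)·1 = 0 ⇒ exp(f) = 0
  r1: exp(F) + (1/2)·1 = 0 ⇒ exp(F) = -1/2
  r2: exp(P) + (-1/2)·1 = 0 ⇒ exp(P) = 1/2
Π_2 = F^(-1/2) · P^(1/2) · D

["0", "-1/2", "1/2", "0", "1"]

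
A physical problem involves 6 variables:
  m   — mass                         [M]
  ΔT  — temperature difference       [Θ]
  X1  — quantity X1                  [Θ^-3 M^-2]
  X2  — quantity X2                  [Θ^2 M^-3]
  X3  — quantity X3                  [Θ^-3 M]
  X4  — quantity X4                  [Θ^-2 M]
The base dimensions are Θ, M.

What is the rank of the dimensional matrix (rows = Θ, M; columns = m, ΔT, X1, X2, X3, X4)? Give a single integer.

2

Exponent matrix [Θ,M] × [m,ΔT,X1,X2,X3,X4]:
  Θ: [ 0  1 -3  2 -3 -2]
  M: [ 1  0 -2 -3  1  1]
Echelon form has 2 nonzero rows (pivots: m,ΔT)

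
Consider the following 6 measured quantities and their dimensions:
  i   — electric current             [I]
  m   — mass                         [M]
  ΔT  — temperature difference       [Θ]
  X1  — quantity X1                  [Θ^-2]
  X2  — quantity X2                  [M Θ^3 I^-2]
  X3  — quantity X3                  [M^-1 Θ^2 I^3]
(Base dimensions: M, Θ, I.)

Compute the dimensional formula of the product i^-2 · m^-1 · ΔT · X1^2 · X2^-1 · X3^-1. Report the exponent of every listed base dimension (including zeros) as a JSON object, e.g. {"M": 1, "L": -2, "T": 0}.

{"M": -1, "Θ": -8, "I": -3}

Write exponents as rows M,Θ,I / cols i,m,ΔT,X1,X2,X3:
  M: [ 0  1  0  0  1 -1]
  Θ: [ 0  0  1 -2  3  2]
  I: [ 1  0  0  0 -2  3]
  [M]: (-2)·0+(-1)·1+(1)·0+(2)·0+(-1)·1+(-1)·-1 = -1
  [Θ]: (-2)·0+(-1)·0+(1)·1+(2)·-2+(-1)·3+(-1)·2 = -8
  [I]: (-2)·1+(-1)·0+(1)·0+(2)·0+(-1)·-2+(-1)·3 = -3
⇒ M^-1 Θ^-8 I^-3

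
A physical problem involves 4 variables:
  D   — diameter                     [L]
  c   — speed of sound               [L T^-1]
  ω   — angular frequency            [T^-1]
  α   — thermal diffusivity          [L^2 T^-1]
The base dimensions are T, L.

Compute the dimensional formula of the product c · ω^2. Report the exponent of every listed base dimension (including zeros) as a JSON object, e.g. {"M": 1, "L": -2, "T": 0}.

Dimensional matrix (T×L by D×c×ω×α):
  T: [ 0 -1 -1 -1]
  L: [ 1  1  0  2]
  [T]: (1)·-1+(2)·-1 = -3
  [L]: (1)·1+(2)·0 = 1
⇒ T^-3 L

{"T": -3, "L": 1}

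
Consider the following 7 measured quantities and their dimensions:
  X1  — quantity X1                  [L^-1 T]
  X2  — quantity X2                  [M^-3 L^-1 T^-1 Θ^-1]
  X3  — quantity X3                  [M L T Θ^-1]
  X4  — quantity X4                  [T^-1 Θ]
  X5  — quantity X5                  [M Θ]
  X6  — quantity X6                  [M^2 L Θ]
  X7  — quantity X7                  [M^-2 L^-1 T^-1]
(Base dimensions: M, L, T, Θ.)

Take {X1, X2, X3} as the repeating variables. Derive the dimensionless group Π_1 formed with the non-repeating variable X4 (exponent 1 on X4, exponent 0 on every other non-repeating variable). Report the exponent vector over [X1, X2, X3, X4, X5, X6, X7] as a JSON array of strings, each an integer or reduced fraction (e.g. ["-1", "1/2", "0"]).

Write exponents as rows M,L,T,Θ / cols X1,X2,X3,X4,X5,X6,X7:
  M: [ 0 -3  1  0  1  2 -2]
  L: [-1 -1  1  0  0  1 -1]
  T: [ 1 -1  1 -1  0  0 -1]
  Θ: [ 0 -1 -1  1  1  1  0]
RREF → pivots at {X1,X2,X3} ⇒ r = 3
Pivot set = {X1,X2,X3}, free = {X4,X5,X6,X7}
RREF:
  r0: [   1    0    0 -1/2    0 -1/2    0]
  r1: [   0    1    0 -1/4 -1/2 -3/4  1/2]
  r2: [   0    0    1 -3/4 -1/2 -1/4 -1/2]
  r3: [   0    0    0    0    0    0    0]
Fix exponent of X4 at 1, X5 at 0, X6 at 0, X7 at 0; solve each RREF row for its pivot's exponent:
  r0: exp(X1) + (-1/2)·1 = 0 ⇒ exp(X1) = 1/2
  r1: exp(X2) + (-1/4)·1 = 0 ⇒ exp(X2) = 1/4
  r2: exp(X3) + (-3/4)·1 = 0 ⇒ exp(X3) = 3/4
Π_1 = X1^(1/2) · X2^(1/4) · X3^(3/4) · X4

["1/2", "1/4", "3/4", "1", "0", "0", "0"]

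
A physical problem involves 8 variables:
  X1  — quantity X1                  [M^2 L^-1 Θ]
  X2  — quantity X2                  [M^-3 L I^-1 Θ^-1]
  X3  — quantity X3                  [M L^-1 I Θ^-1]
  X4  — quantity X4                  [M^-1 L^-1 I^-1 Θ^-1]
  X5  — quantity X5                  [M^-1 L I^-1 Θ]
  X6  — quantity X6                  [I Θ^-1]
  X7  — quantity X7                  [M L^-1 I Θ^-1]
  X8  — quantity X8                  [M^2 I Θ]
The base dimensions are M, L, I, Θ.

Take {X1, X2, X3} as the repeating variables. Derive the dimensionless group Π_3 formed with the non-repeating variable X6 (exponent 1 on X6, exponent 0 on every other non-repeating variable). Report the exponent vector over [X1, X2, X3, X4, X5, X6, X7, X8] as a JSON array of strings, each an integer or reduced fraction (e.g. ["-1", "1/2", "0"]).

Write exponents as rows M,L,I,Θ / cols X1,X2,X3,X4,X5,X6,X7,X8:
  M: [ 2 -3  1 -1 -1  0  1  2]
  L: [-1  1 -1 -1  1  0 -1  0]
  I: [ 0 -1  1 -1 -1  1  1  1]
  Θ: [ 1 -1 -1 -1  1 -1 -1  1]
Echelon form has 3 nonzero rows (pivots: X1,X2,X3)
Pivot set = {X1,X2,X3}, free = {X4,X5,X6,X7,X8}
RREF:
  r0: [   1    0    0    2    0   -1    0   -1]
  r1: [   0    1    0    2    0 -1/2    0 -3/2]
  r2: [   0    0    1    1   -1  1/2    1 -1/2]
  r3: [   0    0    0    0    0    0    0    0]
Fix exponent of X6 at 1, X4 at 0, X5 at 0, X7 at 0, X8 at 0; solve each RREF row for its pivot's exponent:
  r0: exp(X1) + (-1)·1 = 0 ⇒ exp(X1) = 1
  r1: exp(X2) + (-1/2)·1 = 0 ⇒ exp(X2) = 1/2
  r2: exp(X3) + (1/2)·1 = 0 ⇒ exp(X3) = -1/2
Π_3 = X1 · X2^(1/2) · X3^(-1/2) · X6

["1", "1/2", "-1/2", "0", "0", "1", "0", "0"]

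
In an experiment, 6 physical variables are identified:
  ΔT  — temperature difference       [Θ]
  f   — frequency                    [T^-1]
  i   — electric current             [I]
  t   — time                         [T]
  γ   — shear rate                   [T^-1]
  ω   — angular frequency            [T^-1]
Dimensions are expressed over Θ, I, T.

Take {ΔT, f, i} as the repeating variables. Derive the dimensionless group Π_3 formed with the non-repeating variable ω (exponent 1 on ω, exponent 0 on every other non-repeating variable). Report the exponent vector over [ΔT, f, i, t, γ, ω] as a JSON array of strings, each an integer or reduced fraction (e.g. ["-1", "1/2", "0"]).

Dimensional matrix (Θ×I×T by ΔT×f×i×t×γ×ω):
  Θ: [ 1  0  0  0  0  0]
  I: [ 0  0  1  0  0  0]
  T: [ 0 -1  0  1 -1 -1]
Row reduction gives pivot columns ΔT,f,i; rank = 3
Repeat: ΔT,f,i; free: t,γ,ω
RREF:
  r0: [   1    0    0    0    0    0]
  r1: [   0    1    0   -1    1    1]
  r2: [   0    0    1    0    0    0]
Fix exponent of ω at 1, t at 0, γ at 0; solve each RREF row for its pivot's exponent:
  r0: exp(ΔT) + (0)·1 = 0 ⇒ exp(ΔT) = 0
  r1: exp(f) + (1)·1 = 0 ⇒ exp(f) = -1
  r2: exp(i) + (0)·1 = 0 ⇒ exp(i) = 0
Π_3 = f^-1 · ω

["0", "-1", "0", "0", "0", "1"]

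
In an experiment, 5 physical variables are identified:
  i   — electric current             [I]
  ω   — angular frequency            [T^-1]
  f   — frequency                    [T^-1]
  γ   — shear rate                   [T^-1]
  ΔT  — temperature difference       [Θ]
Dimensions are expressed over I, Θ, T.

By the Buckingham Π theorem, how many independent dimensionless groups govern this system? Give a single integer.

Write exponents as rows I,Θ,T / cols i,ω,f,γ,ΔT:
  I: [ 1  0  0  0  0]
  Θ: [ 0  0  0  0  1]
  T: [ 0 -1 -1 -1  0]
RREF → pivots at {i,ω,ΔT} ⇒ r = 3
Π count = n − r = 5 − 3 = 2

2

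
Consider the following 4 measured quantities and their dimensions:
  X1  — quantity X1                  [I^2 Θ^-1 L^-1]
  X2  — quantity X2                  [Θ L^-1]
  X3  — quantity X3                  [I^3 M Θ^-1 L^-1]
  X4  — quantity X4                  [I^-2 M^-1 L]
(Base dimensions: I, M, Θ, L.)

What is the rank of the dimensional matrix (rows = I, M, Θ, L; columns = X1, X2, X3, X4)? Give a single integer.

3

Exponent matrix [I,M,Θ,L] × [X1,X2,X3,X4]:
  I: [ 2  0  3 -2]
  M: [ 0  0  1 -1]
  Θ: [-1  1 -1  0]
  L: [-1 -1 -1  1]
Row reduction gives pivot columns X1,X2,X3; rank = 3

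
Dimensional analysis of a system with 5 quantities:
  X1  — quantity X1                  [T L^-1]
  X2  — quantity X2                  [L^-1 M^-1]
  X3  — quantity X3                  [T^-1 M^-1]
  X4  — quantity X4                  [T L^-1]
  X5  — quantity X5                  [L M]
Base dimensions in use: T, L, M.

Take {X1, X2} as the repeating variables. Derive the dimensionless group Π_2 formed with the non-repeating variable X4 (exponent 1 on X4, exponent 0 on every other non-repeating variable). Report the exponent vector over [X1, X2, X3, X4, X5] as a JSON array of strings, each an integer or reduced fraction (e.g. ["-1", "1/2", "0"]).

Exponent matrix [T,L,M] × [X1,X2,X3,X4,X5]:
  T: [ 1  0 -1  1  0]
  L: [-1 -1  0 -1  1]
  M: [ 0 -1 -1  0  1]
Row reduction gives pivot columns X1,X2; rank = 2
Pivot set = {X1,X2}, free = {X3,X4,X5}
RREF:
  r0: [   1    0   -1    1    0]
  r1: [   0    1    1    0   -1]
  r2: [   0    0    0    0    0]
Fix exponent of X4 at 1, X3 at 0, X5 at 0; solve each RREF row for its pivot's exponent:
  r0: exp(X1) + (1)·1 = 0 ⇒ exp(X1) = -1
  r1: exp(X2) + (0)·1 = 0 ⇒ exp(X2) = 0
Π_2 = X1^-1 · X4

["-1", "0", "0", "1", "0"]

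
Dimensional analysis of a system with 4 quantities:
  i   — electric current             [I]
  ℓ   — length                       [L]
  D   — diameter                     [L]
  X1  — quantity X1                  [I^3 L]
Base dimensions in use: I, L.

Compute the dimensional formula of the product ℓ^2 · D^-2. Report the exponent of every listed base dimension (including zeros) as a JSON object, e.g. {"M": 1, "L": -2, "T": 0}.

{"I": 0, "L": 0}

Write exponents as rows I,L / cols i,ℓ,D,X1:
  I: [ 1  0  0  3]
  L: [ 0  1  1  1]
  [I]: (2)·0+(-2)·0 = 0
  [L]: (2)·1+(-2)·1 = 0
⇒ 1 (dimensionless)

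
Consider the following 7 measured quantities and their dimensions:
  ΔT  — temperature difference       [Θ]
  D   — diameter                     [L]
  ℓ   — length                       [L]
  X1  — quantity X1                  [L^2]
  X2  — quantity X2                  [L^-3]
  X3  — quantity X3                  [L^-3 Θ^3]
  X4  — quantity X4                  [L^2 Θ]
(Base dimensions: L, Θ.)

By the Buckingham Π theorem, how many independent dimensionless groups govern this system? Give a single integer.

5

Write exponents as rows L,Θ / cols ΔT,D,ℓ,X1,X2,X3,X4:
  L: [ 0  1  1  2 -3 -3  2]
  Θ: [ 1  0  0  0  0  3  1]
Echelon form has 2 nonzero rows (pivots: ΔT,D)
n=7, r=2 ⇒ 5 dimensionless groups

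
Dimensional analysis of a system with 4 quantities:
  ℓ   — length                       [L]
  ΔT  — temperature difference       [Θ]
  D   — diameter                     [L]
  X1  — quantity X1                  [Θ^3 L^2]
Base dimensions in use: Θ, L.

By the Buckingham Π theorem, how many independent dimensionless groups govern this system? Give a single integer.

Write exponents as rows Θ,L / cols ℓ,ΔT,D,X1:
  Θ: [ 0  1  0  3]
  L: [ 1  0  1  2]
Row reduction gives pivot columns ℓ,ΔT; rank = 2
Π count = n − r = 4 − 2 = 2

2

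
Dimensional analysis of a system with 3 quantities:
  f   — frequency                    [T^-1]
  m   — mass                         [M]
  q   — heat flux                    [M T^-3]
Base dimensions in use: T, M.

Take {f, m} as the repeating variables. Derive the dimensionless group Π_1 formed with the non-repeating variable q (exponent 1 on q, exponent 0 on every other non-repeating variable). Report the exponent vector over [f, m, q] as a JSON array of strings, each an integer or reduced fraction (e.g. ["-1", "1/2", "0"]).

Exponent matrix [T,M] × [f,m,q]:
  T: [-1  0 -3]
  M: [ 0  1  1]
Echelon form has 2 nonzero rows (pivots: f,m)
Repeat: f,m; free: q
RREF:
  r0: [   1    0    3]
  r1: [   0    1    1]
Fix exponent of q at 1; solve each RREF row for its pivot's exponent:
  r0: exp(f) + (3)·1 = 0 ⇒ exp(f) = -3
  r1: exp(m) + (1)·1 = 0 ⇒ exp(m) = -1
Π_1 = f^-3 · m^-1 · q

["-3", "-1", "1"]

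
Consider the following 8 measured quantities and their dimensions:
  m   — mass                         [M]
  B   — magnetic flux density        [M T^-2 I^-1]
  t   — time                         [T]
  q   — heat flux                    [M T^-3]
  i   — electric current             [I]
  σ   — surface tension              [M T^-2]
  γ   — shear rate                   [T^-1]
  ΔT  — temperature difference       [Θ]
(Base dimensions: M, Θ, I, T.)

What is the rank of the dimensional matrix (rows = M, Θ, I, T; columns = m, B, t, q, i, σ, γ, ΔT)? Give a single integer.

4

Exponent matrix [M,Θ,I,T] × [m,B,t,q,i,σ,γ,ΔT]:
  M: [ 1  1  0  1  0  1  0  0]
  Θ: [ 0  0  0  0  0  0  0  1]
  I: [ 0 -1  0  0  1  0  0  0]
  T: [ 0 -2  1 -3  0 -2 -1  0]
RREF → pivots at {m,B,t,ΔT} ⇒ r = 4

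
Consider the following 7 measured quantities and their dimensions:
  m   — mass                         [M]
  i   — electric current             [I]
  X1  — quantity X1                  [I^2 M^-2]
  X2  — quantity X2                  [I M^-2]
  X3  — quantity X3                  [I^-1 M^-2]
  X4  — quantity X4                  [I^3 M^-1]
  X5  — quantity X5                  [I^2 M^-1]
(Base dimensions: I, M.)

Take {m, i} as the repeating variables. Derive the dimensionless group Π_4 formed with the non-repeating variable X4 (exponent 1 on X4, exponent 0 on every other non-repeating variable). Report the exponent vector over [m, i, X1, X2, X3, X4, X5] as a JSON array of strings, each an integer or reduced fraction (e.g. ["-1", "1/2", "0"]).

Write exponents as rows I,M / cols m,i,X1,X2,X3,X4,X5:
  I: [ 0  1  2  1 -1  3  2]
  M: [ 1  0 -2 -2 -2 -1 -1]
RREF → pivots at {m,i} ⇒ r = 2
Pivot set = {m,i}, free = {X1,X2,X3,X4,X5}
RREF:
  r0: [   1    0   -2   -2   -2   -1   -1]
  r1: [   0    1    2    1   -1    3    2]
Fix exponent of X4 at 1, X1 at 0, X2 at 0, X3 at 0, X5 at 0; solve each RREF row for its pivot's exponent:
  r0: exp(m) + (-1)·1 = 0 ⇒ exp(m) = 1
  r1: exp(i) + (3)·1 = 0 ⇒ exp(i) = -3
Π_4 = m · i^-3 · X4

["1", "-3", "0", "0", "0", "1", "0"]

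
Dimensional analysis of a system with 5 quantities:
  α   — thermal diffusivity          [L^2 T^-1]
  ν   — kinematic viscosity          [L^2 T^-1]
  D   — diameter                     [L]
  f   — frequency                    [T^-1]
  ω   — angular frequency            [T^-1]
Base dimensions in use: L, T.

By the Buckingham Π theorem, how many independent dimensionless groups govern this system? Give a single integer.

3

Exponent matrix [L,T] × [α,ν,D,f,ω]:
  L: [ 2  2  1  0  0]
  T: [-1 -1  0 -1 -1]
Echelon form has 2 nonzero rows (pivots: α,D)
5 vars − rank 2 = 3 Π groups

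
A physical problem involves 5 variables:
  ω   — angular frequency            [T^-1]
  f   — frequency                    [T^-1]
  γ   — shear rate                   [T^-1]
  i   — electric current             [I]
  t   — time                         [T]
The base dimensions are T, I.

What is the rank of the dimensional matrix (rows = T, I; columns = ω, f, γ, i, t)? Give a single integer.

Dimensional matrix (T×I by ω×f×γ×i×t):
  T: [-1 -1 -1  0  1]
  I: [ 0  0  0  1  0]
Row reduction gives pivot columns ω,i; rank = 2

2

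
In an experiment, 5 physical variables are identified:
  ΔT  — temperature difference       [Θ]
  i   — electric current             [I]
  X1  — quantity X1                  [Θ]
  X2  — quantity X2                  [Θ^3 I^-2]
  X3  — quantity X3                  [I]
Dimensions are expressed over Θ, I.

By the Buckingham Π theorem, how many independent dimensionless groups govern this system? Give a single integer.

Write exponents as rows Θ,I / cols ΔT,i,X1,X2,X3:
  Θ: [ 1  0  1  3  0]
  I: [ 0  1  0 -2  1]
RREF → pivots at {ΔT,i} ⇒ r = 2
n=5, r=2 ⇒ 3 dimensionless groups

3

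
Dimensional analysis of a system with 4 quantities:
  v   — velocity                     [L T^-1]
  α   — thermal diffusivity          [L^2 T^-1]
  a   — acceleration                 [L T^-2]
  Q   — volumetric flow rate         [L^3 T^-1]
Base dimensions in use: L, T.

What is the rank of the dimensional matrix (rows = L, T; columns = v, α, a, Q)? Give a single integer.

2

Dimensional matrix (L×T by v×α×a×Q):
  L: [ 1  2  1  3]
  T: [-1 -1 -2 -1]
Row reduction gives pivot columns v,α; rank = 2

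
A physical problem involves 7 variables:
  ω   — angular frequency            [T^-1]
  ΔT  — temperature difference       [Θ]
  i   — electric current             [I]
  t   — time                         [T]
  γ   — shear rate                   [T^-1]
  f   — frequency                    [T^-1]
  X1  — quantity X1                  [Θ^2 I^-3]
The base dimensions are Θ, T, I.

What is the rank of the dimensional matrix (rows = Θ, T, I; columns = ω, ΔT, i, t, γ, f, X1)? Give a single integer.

Write exponents as rows Θ,T,I / cols ω,ΔT,i,t,γ,f,X1:
  Θ: [ 0  1  0  0  0  0  2]
  T: [-1  0  0  1 -1 -1  0]
  I: [ 0  0  1  0  0  0 -3]
RREF → pivots at {ω,ΔT,i} ⇒ r = 3

3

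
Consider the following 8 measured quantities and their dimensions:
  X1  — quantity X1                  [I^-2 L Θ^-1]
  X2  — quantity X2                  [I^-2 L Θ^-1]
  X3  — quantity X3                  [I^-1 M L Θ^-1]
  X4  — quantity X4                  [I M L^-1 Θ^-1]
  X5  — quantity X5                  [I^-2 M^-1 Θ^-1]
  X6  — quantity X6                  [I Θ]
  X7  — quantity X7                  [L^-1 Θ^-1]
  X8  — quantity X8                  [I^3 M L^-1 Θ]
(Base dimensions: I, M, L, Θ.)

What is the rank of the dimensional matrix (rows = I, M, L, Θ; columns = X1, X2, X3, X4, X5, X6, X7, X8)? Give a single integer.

3

Exponent matrix [I,M,L,Θ] × [X1,X2,X3,X4,X5,X6,X7,X8]:
  I: [-2 -2 -1  1 -2  1  0  3]
  M: [ 0  0  1  1 -1  0  0  1]
  L: [ 1  1  1 -1  0  0 -1 -1]
  Θ: [-1 -1 -1 -1 -1  1 -1  1]
Row reduction gives pivot columns X1,X3,X4; rank = 3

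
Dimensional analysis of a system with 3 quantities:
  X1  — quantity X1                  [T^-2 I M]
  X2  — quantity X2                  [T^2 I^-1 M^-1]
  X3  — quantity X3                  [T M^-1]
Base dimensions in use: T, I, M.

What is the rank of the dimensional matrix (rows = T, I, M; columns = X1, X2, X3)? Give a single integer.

2

Exponent matrix [T,I,M] × [X1,X2,X3]:
  T: [-2  2  1]
  I: [ 1 -1  0]
  M: [ 1 -1 -1]
RREF → pivots at {X1,X3} ⇒ r = 2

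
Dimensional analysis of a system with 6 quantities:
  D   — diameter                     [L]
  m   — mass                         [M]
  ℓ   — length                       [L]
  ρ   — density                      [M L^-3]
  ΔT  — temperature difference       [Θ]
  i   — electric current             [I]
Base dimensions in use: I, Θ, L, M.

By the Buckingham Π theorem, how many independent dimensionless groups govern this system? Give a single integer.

Write exponents as rows I,Θ,L,M / cols D,m,ℓ,ρ,ΔT,i:
  I: [ 0  0  0  0  0  1]
  Θ: [ 0  0  0  0  1  0]
  L: [ 1  0  1 -3  0  0]
  M: [ 0  1  0  1  0  0]
RREF → pivots at {D,m,ΔT,i} ⇒ r = 4
Π count = n − r = 6 − 4 = 2

2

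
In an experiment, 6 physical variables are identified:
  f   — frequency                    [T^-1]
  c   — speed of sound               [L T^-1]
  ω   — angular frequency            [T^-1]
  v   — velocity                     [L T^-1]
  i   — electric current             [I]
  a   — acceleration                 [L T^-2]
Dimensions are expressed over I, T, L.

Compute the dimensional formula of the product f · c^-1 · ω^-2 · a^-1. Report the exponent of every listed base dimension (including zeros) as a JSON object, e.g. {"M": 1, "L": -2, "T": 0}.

Exponent matrix [I,T,L] × [f,c,ω,v,i,a]:
  I: [ 0  0  0  0  1  0]
  T: [-1 -1 -1 -1  0 -2]
  L: [ 0  1  0  1  0  1]
  [I]: (1)·0+(-1)·0+(-2)·0+(-1)·0 = 0
  [T]: (1)·-1+(-1)·-1+(-2)·-1+(-1)·-2 = 4
  [L]: (1)·0+(-1)·1+(-2)·0+(-1)·1 = -2
⇒ T^4 L^-2

{"I": 0, "T": 4, "L": -2}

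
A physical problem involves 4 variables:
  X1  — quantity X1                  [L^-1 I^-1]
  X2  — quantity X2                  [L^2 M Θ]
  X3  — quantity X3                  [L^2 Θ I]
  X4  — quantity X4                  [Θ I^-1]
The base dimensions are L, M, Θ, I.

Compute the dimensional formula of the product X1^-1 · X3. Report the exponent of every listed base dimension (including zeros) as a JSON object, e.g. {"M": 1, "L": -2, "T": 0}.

Exponent matrix [L,M,Θ,I] × [X1,X2,X3,X4]:
  L: [-1  2  2  0]
  M: [ 0  1  0  0]
  Θ: [ 0  1  1  1]
  I: [-1  0  1 -1]
  [L]: (-1)·-1+(1)·2 = 3
  [M]: (-1)·0+(1)·0 = 0
  [Θ]: (-1)·0+(1)·1 = 1
  [I]: (-1)·-1+(1)·1 = 2
⇒ L^3 Θ I^2

{"L": 3, "M": 0, "Θ": 1, "I": 2}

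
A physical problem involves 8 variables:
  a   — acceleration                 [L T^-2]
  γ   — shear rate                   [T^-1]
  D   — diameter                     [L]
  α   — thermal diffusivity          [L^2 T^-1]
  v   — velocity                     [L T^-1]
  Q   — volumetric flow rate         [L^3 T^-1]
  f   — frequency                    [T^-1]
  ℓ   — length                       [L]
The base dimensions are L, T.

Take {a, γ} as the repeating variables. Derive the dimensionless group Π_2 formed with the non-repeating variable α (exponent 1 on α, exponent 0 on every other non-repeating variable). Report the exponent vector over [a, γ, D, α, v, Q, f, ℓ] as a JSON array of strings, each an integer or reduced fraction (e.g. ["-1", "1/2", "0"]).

["-2", "3", "0", "1", "0", "0", "0", "0"]

Dimensional matrix (L×T by a×γ×D×α×v×Q×f×ℓ):
  L: [ 1  0  1  2  1  3  0  1]
  T: [-2 -1  0 -1 -1 -1 -1  0]
Echelon form has 2 nonzero rows (pivots: a,γ)
Pivot set = {a,γ}, free = {D,α,v,Q,f,ℓ}
RREF:
  r0: [   1    0    1    2    1    3    0    1]
  r1: [   0    1   -2   -3   -1   -5    1   -2]
Fix exponent of α at 1, D at 0, v at 0, Q at 0, f at 0, ℓ at 0; solve each RREF row for its pivot's exponent:
  r0: exp(a) + (2)·1 = 0 ⇒ exp(a) = -2
  r1: exp(γ) + (-3)·1 = 0 ⇒ exp(γ) = 3
Π_2 = a^-2 · γ^3 · α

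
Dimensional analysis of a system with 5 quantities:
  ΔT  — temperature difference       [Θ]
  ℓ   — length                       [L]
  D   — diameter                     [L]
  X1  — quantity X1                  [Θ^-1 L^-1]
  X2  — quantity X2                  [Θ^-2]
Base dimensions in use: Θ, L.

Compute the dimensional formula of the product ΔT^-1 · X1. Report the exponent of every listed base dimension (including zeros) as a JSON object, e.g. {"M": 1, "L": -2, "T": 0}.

Write exponents as rows Θ,L / cols ΔT,ℓ,D,X1,X2:
  Θ: [ 1  0  0 -1 -2]
  L: [ 0  1  1 -1  0]
  [Θ]: (-1)·1+(1)·-1 = -2
  [L]: (-1)·0+(1)·-1 = -1
⇒ Θ^-2 L^-1

{"Θ": -2, "L": -1}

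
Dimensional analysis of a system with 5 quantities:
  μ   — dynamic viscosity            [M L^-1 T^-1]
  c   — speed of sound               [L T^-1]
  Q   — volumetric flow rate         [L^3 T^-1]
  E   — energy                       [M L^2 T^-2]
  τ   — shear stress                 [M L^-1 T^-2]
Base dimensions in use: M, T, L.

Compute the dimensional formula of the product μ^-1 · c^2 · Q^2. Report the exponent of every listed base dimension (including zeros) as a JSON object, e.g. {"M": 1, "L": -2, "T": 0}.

{"M": -1, "T": -3, "L": 9}

Exponent matrix [M,T,L] × [μ,c,Q,E,τ]:
  M: [ 1  0  0  1  1]
  T: [-1 -1 -1 -2 -2]
  L: [-1  1  3  2 -1]
  [M]: (-1)·1+(2)·0+(2)·0 = -1
  [T]: (-1)·-1+(2)·-1+(2)·-1 = -3
  [L]: (-1)·-1+(2)·1+(2)·3 = 9
⇒ M^-1 T^-3 L^9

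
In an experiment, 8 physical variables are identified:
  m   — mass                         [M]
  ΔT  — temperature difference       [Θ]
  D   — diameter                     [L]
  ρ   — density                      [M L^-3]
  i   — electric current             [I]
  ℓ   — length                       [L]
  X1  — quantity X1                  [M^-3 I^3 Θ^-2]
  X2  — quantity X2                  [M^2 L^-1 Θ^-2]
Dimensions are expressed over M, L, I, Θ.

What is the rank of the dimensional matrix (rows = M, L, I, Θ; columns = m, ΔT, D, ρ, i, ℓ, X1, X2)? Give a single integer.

Exponent matrix [M,L,I,Θ] × [m,ΔT,D,ρ,i,ℓ,X1,X2]:
  M: [ 1  0  0  1  0  0 -3  2]
  L: [ 0  0  1 -3  0  1  0 -1]
  I: [ 0  0  0  0  1  0  3  0]
  Θ: [ 0  1  0  0  0  0 -2 -2]
Row reduction gives pivot columns m,ΔT,D,i; rank = 4

4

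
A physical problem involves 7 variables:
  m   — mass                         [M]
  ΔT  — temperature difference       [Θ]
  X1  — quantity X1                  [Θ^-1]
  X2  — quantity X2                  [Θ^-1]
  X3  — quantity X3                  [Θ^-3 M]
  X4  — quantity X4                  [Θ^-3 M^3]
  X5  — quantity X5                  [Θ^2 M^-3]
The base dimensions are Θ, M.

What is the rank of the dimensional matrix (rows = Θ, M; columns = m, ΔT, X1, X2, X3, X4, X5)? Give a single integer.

2

Dimensional matrix (Θ×M by m×ΔT×X1×X2×X3×X4×X5):
  Θ: [ 0  1 -1 -1 -3 -3  2]
  M: [ 1  0  0  0  1  3 -3]
Echelon form has 2 nonzero rows (pivots: m,ΔT)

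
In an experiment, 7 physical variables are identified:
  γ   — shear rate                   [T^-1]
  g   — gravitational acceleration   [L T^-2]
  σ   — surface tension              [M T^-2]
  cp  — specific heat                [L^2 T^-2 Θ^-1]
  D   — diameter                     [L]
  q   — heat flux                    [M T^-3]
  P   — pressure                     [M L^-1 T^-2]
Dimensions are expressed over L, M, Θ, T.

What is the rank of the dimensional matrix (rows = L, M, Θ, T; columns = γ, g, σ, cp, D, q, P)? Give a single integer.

Dimensional matrix (L×M×Θ×T by γ×g×σ×cp×D×q×P):
  L: [ 0  1  0  2  1  0 -1]
  M: [ 0  0  1  0  0  1  1]
  Θ: [ 0  0  0 -1  0  0  0]
  T: [-1 -2 -2 -2  0 -3 -2]
RREF → pivots at {γ,g,σ,cp} ⇒ r = 4

4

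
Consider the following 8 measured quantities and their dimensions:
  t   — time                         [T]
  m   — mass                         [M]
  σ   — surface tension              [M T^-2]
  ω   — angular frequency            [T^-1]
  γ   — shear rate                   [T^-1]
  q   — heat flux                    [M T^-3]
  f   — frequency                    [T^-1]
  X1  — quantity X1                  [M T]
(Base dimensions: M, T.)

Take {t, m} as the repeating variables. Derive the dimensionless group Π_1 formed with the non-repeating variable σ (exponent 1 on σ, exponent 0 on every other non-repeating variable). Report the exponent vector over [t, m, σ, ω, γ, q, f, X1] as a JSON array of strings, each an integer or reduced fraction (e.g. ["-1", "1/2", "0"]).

Dimensional matrix (M×T by t×m×σ×ω×γ×q×f×X1):
  M: [ 0  1  1  0  0  1  0  1]
  T: [ 1  0 -2 -1 -1 -3 -1  1]
RREF → pivots at {t,m} ⇒ r = 2
Pivot set = {t,m}, free = {σ,ω,γ,q,f,X1}
RREF:
  r0: [   1    0   -2   -1   -1   -3   -1    1]
  r1: [   0    1    1    0    0    1    0    1]
Fix exponent of σ at 1, ω at 0, γ at 0, q at 0, f at 0, X1 at 0; solve each RREF row for its pivot's exponent:
  r0: exp(t) + (-2)·1 = 0 ⇒ exp(t) = 2
  r1: exp(m) + (1)·1 = 0 ⇒ exp(m) = -1
Π_1 = t^2 · m^-1 · σ

["2", "-1", "1", "0", "0", "0", "0", "0"]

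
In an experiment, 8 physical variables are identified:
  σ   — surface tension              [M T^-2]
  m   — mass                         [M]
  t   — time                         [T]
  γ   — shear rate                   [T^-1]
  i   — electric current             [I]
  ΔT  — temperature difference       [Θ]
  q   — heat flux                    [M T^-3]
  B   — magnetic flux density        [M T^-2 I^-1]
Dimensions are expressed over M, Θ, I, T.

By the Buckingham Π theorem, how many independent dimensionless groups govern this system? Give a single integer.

4

Exponent matrix [M,Θ,I,T] × [σ,m,t,γ,i,ΔT,q,B]:
  M: [ 1  1  0  0  0  0  1  1]
  Θ: [ 0  0  0  0  0  1  0  0]
  I: [ 0  0  0  0  1  0  0 -1]
  T: [-2  0  1 -1  0  0 -3 -2]
RREF → pivots at {σ,m,i,ΔT} ⇒ r = 4
Π count = n − r = 8 − 4 = 4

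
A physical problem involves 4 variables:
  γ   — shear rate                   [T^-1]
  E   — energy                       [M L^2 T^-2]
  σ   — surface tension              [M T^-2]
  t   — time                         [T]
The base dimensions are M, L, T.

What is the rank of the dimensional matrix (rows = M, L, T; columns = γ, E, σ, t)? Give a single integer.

3

Exponent matrix [M,L,T] × [γ,E,σ,t]:
  M: [ 0  1  1  0]
  L: [ 0  2  0  0]
  T: [-1 -2 -2  1]
Row reduction gives pivot columns γ,E,σ; rank = 3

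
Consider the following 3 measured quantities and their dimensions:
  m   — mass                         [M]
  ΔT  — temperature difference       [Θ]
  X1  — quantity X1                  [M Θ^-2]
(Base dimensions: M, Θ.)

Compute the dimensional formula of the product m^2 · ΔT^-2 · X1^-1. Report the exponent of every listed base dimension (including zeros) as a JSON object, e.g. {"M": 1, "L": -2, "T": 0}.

{"M": 1, "Θ": 0}

Write exponents as rows M,Θ / cols m,ΔT,X1:
  M: [ 1  0  1]
  Θ: [ 0  1 -2]
  [M]: (2)·1+(-2)·0+(-1)·1 = 1
  [Θ]: (2)·0+(-2)·1+(-1)·-2 = 0
⇒ M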